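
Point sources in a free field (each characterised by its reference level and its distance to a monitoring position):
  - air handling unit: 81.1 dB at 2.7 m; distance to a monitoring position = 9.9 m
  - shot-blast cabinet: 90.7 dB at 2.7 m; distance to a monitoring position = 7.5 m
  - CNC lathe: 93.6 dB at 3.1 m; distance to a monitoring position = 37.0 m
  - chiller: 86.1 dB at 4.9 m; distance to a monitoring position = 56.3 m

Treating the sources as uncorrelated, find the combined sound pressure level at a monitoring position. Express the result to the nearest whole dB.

83 dB

First find each source's level at the receiver (point-source: −20·log₁₀(r/r_ref)), then combine on an intensity basis.
air handling unit: 81.1 − 20·log₁₀(9.9/2.7) = 81.1 − 11.29 = 69.81 dB.
shot-blast cabinet: 90.7 − 20·log₁₀(7.5/2.7) = 90.7 − 8.87 = 81.83 dB.
CNC lathe: 93.6 − 20·log₁₀(37.0/3.1) = 93.6 − 21.54 = 72.06 dB.
chiller: 86.1 − 20·log₁₀(56.3/4.9) = 86.1 − 21.21 = 64.89 dB.
Σ 10^(L/10) = 1.810e+08 → L_total = 10·log₁₀(1.810e+08) = 82.58 dB.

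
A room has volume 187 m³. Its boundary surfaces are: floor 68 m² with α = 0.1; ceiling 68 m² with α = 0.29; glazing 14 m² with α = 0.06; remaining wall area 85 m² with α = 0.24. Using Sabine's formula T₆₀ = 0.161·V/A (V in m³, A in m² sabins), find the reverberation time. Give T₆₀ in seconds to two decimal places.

Summing Sᵢαᵢ: 68·0.1 + 68·0.29 + 14·0.06 + 85·0.24 = 47.76 m².
T₆₀ = 0.161·V/A = 0.161·187/47.76 = 0.630 s.

0.63 s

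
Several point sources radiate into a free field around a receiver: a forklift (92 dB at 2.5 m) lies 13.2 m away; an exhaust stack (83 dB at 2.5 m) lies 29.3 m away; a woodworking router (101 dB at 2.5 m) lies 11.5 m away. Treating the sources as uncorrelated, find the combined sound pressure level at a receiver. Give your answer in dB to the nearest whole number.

Apply inverse-square spreading to bring every level to the receiver, then sum 10^(L/10).
forklift: 92 − 20·log₁₀(13.2/2.5) = 92 − 14.45 = 77.55 dB.
exhaust stack: 83 − 20·log₁₀(29.3/2.5) = 83 − 21.38 = 61.62 dB.
woodworking router: 101 − 20·log₁₀(11.5/2.5) = 101 − 13.26 = 87.74 dB.
Σ 10^(L/10) = 6.533e+08 → L_total = 10·log₁₀(6.533e+08) = 88.15 dB.

88 dB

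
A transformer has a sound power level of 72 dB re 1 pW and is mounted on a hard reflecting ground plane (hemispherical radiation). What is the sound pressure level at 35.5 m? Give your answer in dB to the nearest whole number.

33 dB

Free-field hemispherical radiation: L_p = L_w − 10·log₁₀(2π·r²), r = 35.5 m.
2π·r² = 7918 m², 10·log₁₀ of that is 38.986 dB.
L_p = 72 − 38.986 = 33.01 dB.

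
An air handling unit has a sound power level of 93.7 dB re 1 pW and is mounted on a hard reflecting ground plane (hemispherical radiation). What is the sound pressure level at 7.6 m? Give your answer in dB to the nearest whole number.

68 dB

L_p = L_w − 10·log₁₀(2π·r²) with r = 7.6 m.
2π·r² = 362.9 m², 10·log₁₀ of that is 25.598 dB.
L_p = 93.7 − 25.598 = 68.10 dB.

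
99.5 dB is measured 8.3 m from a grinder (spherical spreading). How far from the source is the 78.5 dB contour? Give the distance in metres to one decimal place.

Point-source spreading drops the level by 20·log₁₀(r₂/r₁); inverting, r₂/r₁ = 10^(ΔL/20).
r₂ = 8.3·10^((99.5−78.5)/20) = 8.3·10^(21.0/20) = 93.13 m.

93.1 m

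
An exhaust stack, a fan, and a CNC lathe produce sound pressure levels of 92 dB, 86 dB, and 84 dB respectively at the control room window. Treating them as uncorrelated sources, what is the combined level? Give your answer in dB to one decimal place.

93.5 dB

Incoherent sources combine by intensity addition: L_total = 10·log₁₀(Σ 10^(L_i/10)).
Σ 10^(L/10) = 10^(92/10) + 10^(86/10) + 10^(84/10) = 2.234e+09.
L_total = 10·log₁₀(2.234e+09) = 93.49 dB.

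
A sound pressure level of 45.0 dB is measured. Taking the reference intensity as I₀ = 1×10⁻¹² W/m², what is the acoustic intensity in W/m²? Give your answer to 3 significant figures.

3.16e-08 W/m²

I = I₀·10^(L/10) = 10⁻¹² × 10^(45.0/10) = 10^(-7.500).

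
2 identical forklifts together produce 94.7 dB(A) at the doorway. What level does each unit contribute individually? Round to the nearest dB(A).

92 dB(A)

For N identical incoherent sources L_total = L₁ + 10·log₁₀ N, so L₁ = 94.7 − 10·log₁₀(2) = 94.7 − 3.010.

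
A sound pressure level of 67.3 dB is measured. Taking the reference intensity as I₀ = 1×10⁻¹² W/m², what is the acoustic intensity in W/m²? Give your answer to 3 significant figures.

L = 10·log₁₀(I/I₀) ⇒ I = I₀·10^(L/10) = 10⁻¹² × 10^6.73.

5.37e-06 W/m²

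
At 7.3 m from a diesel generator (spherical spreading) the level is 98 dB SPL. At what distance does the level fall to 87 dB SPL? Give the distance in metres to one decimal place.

For a point source L₁ − L₂ = 20·log₁₀(r₂/r₁), so r₂ = r₁·10^((L₁−L₂)/20).
r₂ = 7.3·10^((98−87)/20) = 7.3·10^(11.0/20) = 25.90 m.

25.9 m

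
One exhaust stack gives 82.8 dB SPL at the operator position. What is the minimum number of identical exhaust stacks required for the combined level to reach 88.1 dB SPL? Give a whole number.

Need L₁ + 10·log₁₀ N ≥ 88.1, i.e. log₁₀ N ≥ 0.53.
N ≥ 10^(5.3/10) = 3.388, so N = 4.

4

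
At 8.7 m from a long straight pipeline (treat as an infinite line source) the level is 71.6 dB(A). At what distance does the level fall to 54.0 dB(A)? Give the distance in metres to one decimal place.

500.6 m

Line-source spreading drops the level by 10·log₁₀(r₂/r₁); inverting, r₂/r₁ = 10^(ΔL/10).
r₂ = 8.7·10^((71.6−54.0)/10) = 8.7·10^(17.6/10) = 500.63 m.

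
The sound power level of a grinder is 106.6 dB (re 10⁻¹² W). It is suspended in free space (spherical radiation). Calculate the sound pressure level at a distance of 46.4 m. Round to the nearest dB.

62 dB

The power spreads over a sphere of area 4π·r², so L_p = L_w − 10·log₁₀(4π·r²).
4π·r² = 2.705e+04 m², 10·log₁₀ of that is 44.322 dB.
L_p = 106.6 − 44.322 = 62.28 dB.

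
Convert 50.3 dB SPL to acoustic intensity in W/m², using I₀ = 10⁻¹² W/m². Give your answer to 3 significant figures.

L = 10·log₁₀(I/I₀) ⇒ I = I₀·10^(L/10) = 10⁻¹² × 10^5.03.

1.07e-07 W/m²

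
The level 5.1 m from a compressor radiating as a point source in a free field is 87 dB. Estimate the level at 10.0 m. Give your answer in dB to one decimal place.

Spherical spreading from a point source gives a 20·log₁₀(r₂/r₁) drop.
L₂ = 87 − 20·log₁₀(10.0/5.1) = 87 − 5.849 = 81.15 dB.

81.2 dB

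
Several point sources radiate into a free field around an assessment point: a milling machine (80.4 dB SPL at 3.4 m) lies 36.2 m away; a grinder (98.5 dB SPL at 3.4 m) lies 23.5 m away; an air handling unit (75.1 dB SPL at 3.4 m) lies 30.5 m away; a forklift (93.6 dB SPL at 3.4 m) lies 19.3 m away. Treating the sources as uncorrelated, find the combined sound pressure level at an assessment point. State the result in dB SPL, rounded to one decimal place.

83.4 dB SPL

First find each source's level at the receiver (point-source: −20·log₁₀(r/r_ref)), then combine on an intensity basis.
milling machine: 80.4 − 20·log₁₀(36.2/3.4) = 80.4 − 20.54 = 59.86 dB SPL.
grinder: 98.5 − 20·log₁₀(23.5/3.4) = 98.5 − 16.79 = 81.71 dB SPL.
air handling unit: 75.1 − 20·log₁₀(30.5/3.4) = 75.1 − 19.06 = 56.04 dB SPL.
forklift: 93.6 − 20·log₁₀(19.3/3.4) = 93.6 − 15.08 = 78.52 dB SPL.
Σ 10^(L/10) = 2.207e+08 → L_total = 10·log₁₀(2.207e+08) = 83.44 dB SPL.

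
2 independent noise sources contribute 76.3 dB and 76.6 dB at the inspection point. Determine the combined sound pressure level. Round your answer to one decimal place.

79.5 dB

Incoherent sources combine by intensity addition: L_total = 10·log₁₀(Σ 10^(L_i/10)).
Σ 10^(L/10) = 10^(76.3/10) + 10^(76.6/10) = 8.837e+07.
L_total = 10·log₁₀(8.837e+07) = 79.46 dB.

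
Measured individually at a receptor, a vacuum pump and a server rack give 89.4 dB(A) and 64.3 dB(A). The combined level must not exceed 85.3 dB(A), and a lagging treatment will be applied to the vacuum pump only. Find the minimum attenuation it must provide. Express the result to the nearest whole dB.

Fixed contribution from the other source: Σ 10^(L/10) = 10^(64.3/10) = 2.692e+06 (64.30 dB(A)).
The limit corresponds to 10^(85.3/10) = 3.388e+08; subtracting the fixed part leaves 3.362e+08 for the vacuum pump, i.e. 85.27 dB(A).
Required insertion loss = 89.4 − 85.27 = 4.13 dB.

4 dB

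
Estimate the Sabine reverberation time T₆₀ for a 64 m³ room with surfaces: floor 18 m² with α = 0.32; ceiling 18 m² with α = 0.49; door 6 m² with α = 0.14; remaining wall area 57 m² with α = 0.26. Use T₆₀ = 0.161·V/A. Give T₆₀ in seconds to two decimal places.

0.34 s

A = Σ Sᵢαᵢ = 18·0.32 + 18·0.49 + 6·0.14 + 57·0.26 = 30.24 m².
T₆₀ = 0.161 × 64 / 30.24 = 0.341 s.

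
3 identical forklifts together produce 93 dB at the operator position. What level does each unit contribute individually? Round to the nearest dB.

Dividing the total intensity by 3 lowers the level by 10·log₁₀ 3 = 4.771 dB: L₁ = 93 − 4.771.

88 dB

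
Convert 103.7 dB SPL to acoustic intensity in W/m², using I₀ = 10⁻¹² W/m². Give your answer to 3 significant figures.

I = I₀·10^(L/10) = 10⁻¹² × 10^(103.7/10) = 10^(-1.630).

0.0234 W/m²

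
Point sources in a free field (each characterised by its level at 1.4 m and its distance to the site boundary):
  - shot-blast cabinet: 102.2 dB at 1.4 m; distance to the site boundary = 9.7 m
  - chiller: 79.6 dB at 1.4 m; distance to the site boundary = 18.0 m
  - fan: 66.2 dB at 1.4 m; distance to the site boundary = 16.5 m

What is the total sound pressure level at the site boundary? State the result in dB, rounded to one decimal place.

85.4 dB

First find each source's level at the receiver (point-source: −20·log₁₀(r/r_ref)), then combine on an intensity basis.
shot-blast cabinet: 102.2 − 20·log₁₀(9.7/1.4) = 102.2 − 16.81 = 85.39 dB.
chiller: 79.6 − 20·log₁₀(18.0/1.4) = 79.6 − 22.18 = 57.42 dB.
fan: 66.2 − 20·log₁₀(16.5/1.4) = 66.2 − 21.43 = 44.77 dB.
Σ 10^(L/10) = 3.463e+08 → L_total = 10·log₁₀(3.463e+08) = 85.39 dB.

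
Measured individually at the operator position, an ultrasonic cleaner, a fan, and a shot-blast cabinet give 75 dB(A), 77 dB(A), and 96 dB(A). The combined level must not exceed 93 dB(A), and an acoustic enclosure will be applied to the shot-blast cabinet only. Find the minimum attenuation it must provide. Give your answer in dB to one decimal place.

The untreated sources together contribute 10^(75/10) + 10^(77/10) = 8.174e+07, i.e. 79.12 dB(A).
To meet 93 dB(A) overall, the treated shot-blast cabinet may contribute at most 10^(93/10) − 8.174e+07 = 1.914e+09, i.e. 92.82 dB(A).
So the shot-blast cabinet must be reduced from 96 to 92.82 dB(A): IL = 3.18 dB.

3.2 dB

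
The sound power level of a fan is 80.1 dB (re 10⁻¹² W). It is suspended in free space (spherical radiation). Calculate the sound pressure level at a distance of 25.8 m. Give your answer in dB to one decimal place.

Free-field spherical radiation: L_p = L_w − 10·log₁₀(4π·r²), r = 25.8 m.
4π·r² = 8365 m², 10·log₁₀ of that is 39.224 dB.
L_p = 80.1 − 39.224 = 40.88 dB.

40.9 dB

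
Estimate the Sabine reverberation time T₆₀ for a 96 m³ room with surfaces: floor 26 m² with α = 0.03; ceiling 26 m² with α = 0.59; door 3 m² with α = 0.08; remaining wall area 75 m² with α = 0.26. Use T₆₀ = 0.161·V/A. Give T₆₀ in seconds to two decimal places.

A = Σ Sᵢαᵢ = 26·0.03 + 26·0.59 + 3·0.08 + 75·0.26 = 35.86 m².
T₆₀ = 0.161 × 96 / 35.86 = 0.431 s.

0.43 s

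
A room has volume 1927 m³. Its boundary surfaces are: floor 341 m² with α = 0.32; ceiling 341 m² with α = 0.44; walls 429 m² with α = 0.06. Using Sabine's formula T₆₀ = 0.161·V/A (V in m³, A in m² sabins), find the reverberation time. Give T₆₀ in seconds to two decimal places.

Summing Sᵢαᵢ: 341·0.32 + 341·0.44 + 429·0.06 = 284.90 m².
T₆₀ = 0.161 × 1927 / 284.90 = 1.089 s.

1.09 s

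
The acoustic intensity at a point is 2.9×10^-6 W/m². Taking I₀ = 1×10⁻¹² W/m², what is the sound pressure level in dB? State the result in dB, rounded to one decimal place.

64.6 dB

I/I₀ = 2.9×10^-6/10⁻¹² = 2.9×10^6, and L = 10·log₁₀(I/I₀).
L = 10·(0.4624 + 6) = 64.62 dB.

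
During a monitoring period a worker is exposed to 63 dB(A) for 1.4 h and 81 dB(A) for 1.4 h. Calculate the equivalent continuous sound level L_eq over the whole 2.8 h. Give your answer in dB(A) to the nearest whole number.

78 dB(A)

L_eq = 10·log₁₀[(1/T)·Σ tᵢ·10^(Lᵢ/10)] with T = 2.8 h.
Σ tᵢ·10^(Lᵢ/10) = 1.4·10^(63/10) + 1.4·10^(81/10) = 1.790e+08.
L_eq = 10·log₁₀(1.790e+08/2.8) = 78.06 dB(A).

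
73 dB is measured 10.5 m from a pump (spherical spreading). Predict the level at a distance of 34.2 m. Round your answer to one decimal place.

62.7 dB

For a point source, L₂ = L₁ − 20·log₁₀(r₂/r₁).
L₂ = 73 − 20·log₁₀(34.2/10.5) = 73 − 10.257 = 62.74 dB.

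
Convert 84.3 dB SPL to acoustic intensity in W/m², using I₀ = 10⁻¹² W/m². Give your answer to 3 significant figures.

0.000269 W/m²

L = 10·log₁₀(I/I₀) ⇒ I = I₀·10^(L/10) = 10⁻¹² × 10^8.43.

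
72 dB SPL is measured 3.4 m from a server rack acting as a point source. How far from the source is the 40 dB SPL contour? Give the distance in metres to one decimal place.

135.4 m

The 32.0 dB drop corresponds to a distance ratio of 10^(32.0/20) for a point source.
r₂ = 3.4·10^((72−40)/20) = 3.4·10^(32.0/20) = 135.36 m.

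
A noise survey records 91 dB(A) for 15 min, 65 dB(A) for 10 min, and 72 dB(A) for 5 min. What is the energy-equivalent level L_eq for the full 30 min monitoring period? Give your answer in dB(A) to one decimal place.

The energy average is taken in the linear domain: L_eq = 10·log₁₀[(Σ tᵢ·10^(Lᵢ/10))/T], T = 30 min.
Σ tᵢ·10^(Lᵢ/10) = 15·10^(91/10) + 10·10^(65/10) + 5·10^(72/10) = 1.899e+10.
L_eq = 10·log₁₀(1.899e+10/30) = 88.02 dB(A).

88.0 dB(A)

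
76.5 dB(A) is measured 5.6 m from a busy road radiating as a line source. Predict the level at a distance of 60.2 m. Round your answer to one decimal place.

66.2 dB(A)

For a line source, L₂ = L₁ − 10·log₁₀(r₂/r₁).
L₂ = 76.5 − 10·log₁₀(60.2/5.6) = 76.5 − 10.314 = 66.19 dB(A).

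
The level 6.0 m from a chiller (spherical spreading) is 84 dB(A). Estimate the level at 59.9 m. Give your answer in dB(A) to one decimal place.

For a point source, L₂ = L₁ − 20·log₁₀(r₂/r₁).
L₂ = 84 − 20·log₁₀(59.9/6.0) = 84 − 19.986 = 64.01 dB(A).

64.0 dB(A)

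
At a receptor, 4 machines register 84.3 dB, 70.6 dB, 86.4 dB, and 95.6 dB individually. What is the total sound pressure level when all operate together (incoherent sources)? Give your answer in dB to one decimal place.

Incoherent sources combine by intensity addition: L_total = 10·log₁₀(Σ 10^(L_i/10)).
Σ 10^(L/10) = 10^(84.3/10) + 10^(70.6/10) + 10^(86.4/10) + 10^(95.6/10) = 4.348e+09.
L_total = 10·log₁₀(4.348e+09) = 96.38 dB.

96.4 dB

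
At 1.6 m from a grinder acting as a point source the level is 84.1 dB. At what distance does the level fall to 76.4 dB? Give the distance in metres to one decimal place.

3.9 m

For a point source L₁ − L₂ = 20·log₁₀(r₂/r₁), so r₂ = r₁·10^((L₁−L₂)/20).
r₂ = 1.6·10^((84.1−76.4)/20) = 1.6·10^(7.7/20) = 3.88 m.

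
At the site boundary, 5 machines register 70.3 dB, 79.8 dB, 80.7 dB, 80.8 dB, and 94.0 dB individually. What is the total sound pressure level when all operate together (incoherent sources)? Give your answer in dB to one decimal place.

For uncorrelated sources the intensities add, so convert each level to linear form, sum, and take 10·log₁₀ of the total.
Σ 10^(L/10) = 10^(70.3/10) + 10^(79.8/10) + 10^(80.7/10) + 10^(80.8/10) + 10^(94.0/10) = 2.856e+09.
L_total = 10·log₁₀(2.856e+09) = 94.56 dB.

94.6 dB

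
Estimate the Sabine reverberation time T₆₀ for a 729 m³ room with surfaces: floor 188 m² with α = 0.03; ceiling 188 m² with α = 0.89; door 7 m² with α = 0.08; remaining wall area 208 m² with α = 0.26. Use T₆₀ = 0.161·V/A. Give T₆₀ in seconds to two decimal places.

0.52 s

Summing Sᵢαᵢ: 188·0.03 + 188·0.89 + 7·0.08 + 208·0.26 = 227.60 m².
T₆₀ = 0.161 × 729 / 227.60 = 0.516 s.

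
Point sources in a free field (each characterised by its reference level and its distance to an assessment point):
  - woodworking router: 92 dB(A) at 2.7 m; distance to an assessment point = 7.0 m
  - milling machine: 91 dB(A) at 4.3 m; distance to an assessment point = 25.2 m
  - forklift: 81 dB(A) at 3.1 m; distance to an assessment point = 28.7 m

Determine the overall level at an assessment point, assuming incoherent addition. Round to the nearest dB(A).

84 dB(A)

First find each source's level at the receiver (point-source: −20·log₁₀(r/r_ref)), then combine on an intensity basis.
woodworking router: 92 − 20·log₁₀(7.0/2.7) = 92 − 8.27 = 83.73 dB(A).
milling machine: 91 − 20·log₁₀(25.2/4.3) = 91 − 15.36 = 75.64 dB(A).
forklift: 81 − 20·log₁₀(28.7/3.1) = 81 − 19.33 = 61.67 dB(A).
Σ 10^(L/10) = 2.739e+08 → L_total = 10·log₁₀(2.739e+08) = 84.38 dB(A).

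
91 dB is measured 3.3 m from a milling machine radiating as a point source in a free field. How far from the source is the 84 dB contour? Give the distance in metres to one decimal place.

7.4 m

Point-source spreading drops the level by 20·log₁₀(r₂/r₁); inverting, r₂/r₁ = 10^(ΔL/20).
r₂ = 3.3·10^((91−84)/20) = 3.3·10^(7.0/20) = 7.39 m.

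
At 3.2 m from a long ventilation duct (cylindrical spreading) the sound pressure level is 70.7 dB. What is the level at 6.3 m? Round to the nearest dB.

Cylindrical spreading from a line source gives a 10·log₁₀(r₂/r₁) drop.
L₂ = 70.7 − 10·log₁₀(6.3/3.2) = 70.7 − 2.942 = 67.76 dB.

68 dB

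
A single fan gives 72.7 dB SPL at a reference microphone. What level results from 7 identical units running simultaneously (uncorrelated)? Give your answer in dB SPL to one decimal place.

With 7 equal, uncorrelated contributions the intensity is 7× that of one unit, giving a rise of 10·log₁₀ 7.
L_total = 72.7 + 10·log₁₀(7) = 72.7 + 8.451 = 81.15 dB SPL.

81.2 dB SPL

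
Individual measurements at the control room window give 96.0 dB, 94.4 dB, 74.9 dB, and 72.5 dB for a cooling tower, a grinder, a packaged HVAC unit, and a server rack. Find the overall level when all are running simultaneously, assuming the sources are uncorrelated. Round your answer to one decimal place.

For uncorrelated sources the intensities add, so convert each level to linear form, sum, and take 10·log₁₀ of the total.
Σ 10^(L/10) = 10^(96.0/10) + 10^(94.4/10) + 10^(74.9/10) + 10^(72.5/10) = 6.784e+09.
L_total = 10·log₁₀(6.784e+09) = 98.31 dB.

98.3 dB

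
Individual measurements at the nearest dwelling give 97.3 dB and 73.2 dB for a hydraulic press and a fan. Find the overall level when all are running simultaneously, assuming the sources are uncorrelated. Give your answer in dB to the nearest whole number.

97 dB

Incoherent sources combine by intensity addition: L_total = 10·log₁₀(Σ 10^(L_i/10)).
Σ 10^(L/10) = 10^(97.3/10) + 10^(73.2/10) = 5.391e+09.
L_total = 10·log₁₀(5.391e+09) = 97.32 dB.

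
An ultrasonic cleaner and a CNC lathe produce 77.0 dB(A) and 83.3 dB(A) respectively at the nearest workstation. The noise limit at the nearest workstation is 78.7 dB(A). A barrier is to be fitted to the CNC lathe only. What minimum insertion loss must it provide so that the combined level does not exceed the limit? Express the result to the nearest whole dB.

9 dB

The untreated sources together contribute 10^(77.0/10) = 5.012e+07, i.e. 77.00 dB(A).
To meet 78.7 dB(A) overall, the treated CNC lathe may contribute at most 10^(78.7/10) − 5.012e+07 = 2.401e+07, i.e. 73.80 dB(A).
So the CNC lathe must be reduced from 83.3 to 73.80 dB(A): IL = 9.50 dB.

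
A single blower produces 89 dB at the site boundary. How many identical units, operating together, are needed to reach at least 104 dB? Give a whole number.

32

N identical sources give L₁ + 10·log₁₀ N, so require 10·log₁₀ N ≥ 104 − 89 = 15.0 dB.
N ≥ 10^(15.0/10) = 31.623, so N = 32.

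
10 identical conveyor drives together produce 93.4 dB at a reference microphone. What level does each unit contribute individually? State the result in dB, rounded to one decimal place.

83.4 dB

For N identical incoherent sources L_total = L₁ + 10·log₁₀ N, so L₁ = 93.4 − 10·log₁₀(10) = 93.4 − 10.000.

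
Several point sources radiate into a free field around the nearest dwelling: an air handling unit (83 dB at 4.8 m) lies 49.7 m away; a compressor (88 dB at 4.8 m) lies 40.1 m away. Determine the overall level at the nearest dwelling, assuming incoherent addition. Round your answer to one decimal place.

Apply inverse-square spreading to bring every level to the receiver, then sum 10^(L/10).
air handling unit: 83 − 20·log₁₀(49.7/4.8) = 83 − 20.30 = 62.70 dB.
compressor: 88 − 20·log₁₀(40.1/4.8) = 88 − 18.44 = 69.56 dB.
Σ 10^(L/10) = 1.090e+07 → L_total = 10·log₁₀(1.090e+07) = 70.37 dB.

70.4 dB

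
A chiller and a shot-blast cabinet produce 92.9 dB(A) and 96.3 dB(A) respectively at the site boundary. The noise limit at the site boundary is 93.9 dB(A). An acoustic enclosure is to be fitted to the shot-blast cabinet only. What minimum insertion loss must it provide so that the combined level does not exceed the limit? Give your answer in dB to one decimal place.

9.3 dB

The untreated sources together contribute 10^(92.9/10) = 1.950e+09, i.e. 92.90 dB(A).
The limit corresponds to 10^(93.9/10) = 2.455e+09; subtracting the fixed part leaves 5.049e+08 for the shot-blast cabinet, i.e. 87.03 dB(A).
Required insertion loss = 96.3 − 87.03 = 9.27 dB.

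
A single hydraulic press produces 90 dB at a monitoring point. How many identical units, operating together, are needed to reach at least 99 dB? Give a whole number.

Need L₁ + 10·log₁₀ N ≥ 99, i.e. log₁₀ N ≥ 0.90.
N ≥ 10^(9.0/10) = 7.943, so N = 8.

8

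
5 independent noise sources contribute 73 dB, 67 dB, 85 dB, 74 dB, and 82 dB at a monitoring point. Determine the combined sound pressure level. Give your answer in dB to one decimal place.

87.2 dB

For uncorrelated sources the intensities add, so convert each level to linear form, sum, and take 10·log₁₀ of the total.
Σ 10^(L/10) = 10^(73/10) + 10^(67/10) + 10^(85/10) + 10^(74/10) + 10^(82/10) = 5.248e+08.
L_total = 10·log₁₀(5.248e+08) = 87.20 dB.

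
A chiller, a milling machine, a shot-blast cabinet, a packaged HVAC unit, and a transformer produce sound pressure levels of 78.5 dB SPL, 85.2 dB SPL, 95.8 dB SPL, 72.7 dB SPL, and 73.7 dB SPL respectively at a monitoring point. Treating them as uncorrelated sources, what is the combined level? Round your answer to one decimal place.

96.3 dB SPL

Incoherent sources combine by intensity addition: L_total = 10·log₁₀(Σ 10^(L_i/10)).
Σ 10^(L/10) = 10^(78.5/10) + 10^(85.2/10) + 10^(95.8/10) + 10^(72.7/10) + 10^(73.7/10) = 4.246e+09.
L_total = 10·log₁₀(4.246e+09) = 96.28 dB SPL.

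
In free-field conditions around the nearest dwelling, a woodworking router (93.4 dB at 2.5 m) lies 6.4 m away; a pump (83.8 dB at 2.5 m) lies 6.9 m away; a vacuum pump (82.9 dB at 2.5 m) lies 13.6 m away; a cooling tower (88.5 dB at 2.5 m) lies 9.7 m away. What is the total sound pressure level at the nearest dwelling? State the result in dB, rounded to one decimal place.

86.2 dB

Apply inverse-square spreading to bring every level to the receiver, then sum 10^(L/10).
woodworking router: 93.4 − 20·log₁₀(6.4/2.5) = 93.4 − 8.16 = 85.24 dB.
pump: 83.8 − 20·log₁₀(6.9/2.5) = 83.8 − 8.82 = 74.98 dB.
vacuum pump: 82.9 − 20·log₁₀(13.6/2.5) = 82.9 − 14.71 = 68.19 dB.
cooling tower: 88.5 − 20·log₁₀(9.7/2.5) = 88.5 − 11.78 = 76.72 dB.
Σ 10^(L/10) = 4.189e+08 → L_total = 10·log₁₀(4.189e+08) = 86.22 dB.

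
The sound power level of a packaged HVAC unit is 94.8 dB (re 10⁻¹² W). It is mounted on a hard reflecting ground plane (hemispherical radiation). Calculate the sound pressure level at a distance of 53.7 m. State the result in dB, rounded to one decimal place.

L_p = L_w − 10·log₁₀(2π·r²) with r = 53.7 m.
2π·r² = 1.812e+04 m², 10·log₁₀ of that is 42.581 dB.
L_p = 94.8 − 42.581 = 52.22 dB.

52.2 dB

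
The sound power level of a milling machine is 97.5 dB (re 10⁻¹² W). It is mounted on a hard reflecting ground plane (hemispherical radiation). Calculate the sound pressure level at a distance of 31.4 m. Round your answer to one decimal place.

59.6 dB

The power spreads over a hemisphere of area 2π·r², so L_p = L_w − 10·log₁₀(2π·r²).
2π·r² = 6195 m², 10·log₁₀ of that is 37.920 dB.
L_p = 97.5 − 37.920 = 59.58 dB.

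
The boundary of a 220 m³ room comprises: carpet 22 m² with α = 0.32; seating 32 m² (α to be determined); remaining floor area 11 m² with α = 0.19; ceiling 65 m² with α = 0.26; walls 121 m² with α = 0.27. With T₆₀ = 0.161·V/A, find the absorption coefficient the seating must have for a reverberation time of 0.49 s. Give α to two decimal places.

Required total absorption A = 0.161·220/0.49 = 72.29 m².
Absorption from the other surfaces = 22·0.32 + 11·0.19 + 65·0.26 + 121·0.27 = 58.70 m², so the seating must supply 13.59 m² over 32 m².
α = 13.59/32 = 0.425.

0.42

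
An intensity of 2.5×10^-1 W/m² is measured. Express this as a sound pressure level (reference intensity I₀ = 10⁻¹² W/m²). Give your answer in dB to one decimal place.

I/I₀ = 2.5×10^-1/10⁻¹² = 2.5×10^11, and L = 10·log₁₀(I/I₀).
L = 10·(0.3979 + 11) = 113.98 dB.

114.0 dB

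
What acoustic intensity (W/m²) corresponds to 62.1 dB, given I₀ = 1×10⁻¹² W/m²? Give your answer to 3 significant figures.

1.62e-06 W/m²

I/I₀ = 10^(62.1/10) = 1.622e+06, so I = 1.622e+06 × 10⁻¹² W/m².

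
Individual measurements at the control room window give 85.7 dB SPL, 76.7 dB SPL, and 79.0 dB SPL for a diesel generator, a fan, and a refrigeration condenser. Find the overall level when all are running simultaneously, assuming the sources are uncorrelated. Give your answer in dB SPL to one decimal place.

Incoherent sources combine by intensity addition: L_total = 10·log₁₀(Σ 10^(L_i/10)).
Σ 10^(L/10) = 10^(85.7/10) + 10^(76.7/10) + 10^(79.0/10) = 4.977e+08.
L_total = 10·log₁₀(4.977e+08) = 86.97 dB SPL.

87.0 dB SPL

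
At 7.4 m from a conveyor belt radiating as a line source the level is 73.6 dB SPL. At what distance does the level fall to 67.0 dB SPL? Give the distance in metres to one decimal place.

For a line source L₁ − L₂ = 10·log₁₀(r₂/r₁), so r₂ = r₁·10^((L₁−L₂)/10).
r₂ = 7.4·10^((73.6−67.0)/10) = 7.4·10^(6.6/10) = 33.82 m.

33.8 m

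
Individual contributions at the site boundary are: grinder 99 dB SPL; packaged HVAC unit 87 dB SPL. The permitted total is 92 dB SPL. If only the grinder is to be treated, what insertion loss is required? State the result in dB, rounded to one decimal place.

The untreated sources together contribute 10^(87/10) = 5.012e+08, i.e. 87.00 dB SPL.
The limit corresponds to 10^(92/10) = 1.585e+09; subtracting the fixed part leaves 1.084e+09 for the grinder, i.e. 90.35 dB SPL.
Required insertion loss = 99 − 90.35 = 8.65 dB.

8.7 dB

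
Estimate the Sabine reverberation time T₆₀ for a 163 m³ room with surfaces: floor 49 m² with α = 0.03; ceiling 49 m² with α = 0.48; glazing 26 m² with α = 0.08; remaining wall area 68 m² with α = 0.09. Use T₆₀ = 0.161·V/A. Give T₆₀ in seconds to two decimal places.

Summing Sᵢαᵢ: 49·0.03 + 49·0.48 + 26·0.08 + 68·0.09 = 33.19 m².
T₆₀ = 0.161 × 163 / 33.19 = 0.791 s.

0.79 s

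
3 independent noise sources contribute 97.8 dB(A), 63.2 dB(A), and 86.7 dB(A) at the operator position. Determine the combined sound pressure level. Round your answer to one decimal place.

For uncorrelated sources the intensities add, so convert each level to linear form, sum, and take 10·log₁₀ of the total.
Σ 10^(L/10) = 10^(97.8/10) + 10^(63.2/10) + 10^(86.7/10) = 6.495e+09.
L_total = 10·log₁₀(6.495e+09) = 98.13 dB(A).

98.1 dB(A)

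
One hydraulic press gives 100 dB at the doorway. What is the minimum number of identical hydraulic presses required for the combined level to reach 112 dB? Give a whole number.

The shortfall is 112 − 100 = 12.0 dB, and N units add 10·log₁₀ N, so need 10·log₁₀ N ≥ 12.0.
N ≥ 10^(12.0/10) = 15.849, so N = 16.

16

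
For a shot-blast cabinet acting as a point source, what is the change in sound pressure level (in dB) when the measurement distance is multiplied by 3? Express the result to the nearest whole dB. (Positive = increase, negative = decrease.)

-10 dB

With spherical spreading the level changes by −20·log₁₀(r₂/r₁).
ΔL = −20·log₁₀(3) = -9.54 dB.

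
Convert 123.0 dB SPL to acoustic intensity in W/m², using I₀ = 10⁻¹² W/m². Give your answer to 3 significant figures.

2.00 W/m²

I/I₀ = 10^(123.0/10) = 1.995e+12, so I = 1.995e+12 × 10⁻¹² W/m².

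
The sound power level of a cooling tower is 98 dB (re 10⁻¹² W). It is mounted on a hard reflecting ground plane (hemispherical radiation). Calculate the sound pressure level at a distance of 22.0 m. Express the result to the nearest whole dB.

63 dB

Free-field hemispherical radiation: L_p = L_w − 10·log₁₀(2π·r²), r = 22.0 m.
2π·r² = 3041 m², 10·log₁₀ of that is 34.830 dB.
L_p = 98 − 34.830 = 63.17 dB.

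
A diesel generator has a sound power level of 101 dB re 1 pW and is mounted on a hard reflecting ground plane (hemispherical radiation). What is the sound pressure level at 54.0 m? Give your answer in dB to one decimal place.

The power spreads over a hemisphere of area 2π·r², so L_p = L_w − 10·log₁₀(2π·r²).
2π·r² = 1.832e+04 m², 10·log₁₀ of that is 42.630 dB.
L_p = 101 − 42.630 = 58.37 dB.

58.4 dB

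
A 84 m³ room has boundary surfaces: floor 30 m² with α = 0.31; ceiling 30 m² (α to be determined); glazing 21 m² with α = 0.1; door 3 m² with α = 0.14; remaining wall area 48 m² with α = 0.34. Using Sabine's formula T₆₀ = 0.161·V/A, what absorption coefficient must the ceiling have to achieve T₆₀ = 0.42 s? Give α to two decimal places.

0.14

From T₆₀ = 0.161·V/A, the target T₆₀ = 0.42 s needs A = 0.161·84/0.42 = 32.20 m².
Absorption from the other surfaces = 30·0.31 + 21·0.1 + 3·0.14 + 48·0.34 = 28.14 m², so the ceiling must supply 4.06 m² over 30 m².
α = 4.06/30 = 0.135.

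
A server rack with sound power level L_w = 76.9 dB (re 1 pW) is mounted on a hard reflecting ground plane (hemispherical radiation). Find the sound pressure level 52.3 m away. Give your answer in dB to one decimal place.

34.5 dB

L_p = L_w − 10·log₁₀(2π·r²) with r = 52.3 m.
2π·r² = 1.719e+04 m², 10·log₁₀ of that is 42.352 dB.
L_p = 76.9 − 42.352 = 34.55 dB.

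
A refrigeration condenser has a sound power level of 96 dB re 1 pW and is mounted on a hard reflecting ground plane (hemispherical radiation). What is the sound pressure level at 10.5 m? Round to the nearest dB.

The power spreads over a hemisphere of area 2π·r², so L_p = L_w − 10·log₁₀(2π·r²).
2π·r² = 692.7 m², 10·log₁₀ of that is 28.406 dB.
L_p = 96 − 28.406 = 67.59 dB.

68 dB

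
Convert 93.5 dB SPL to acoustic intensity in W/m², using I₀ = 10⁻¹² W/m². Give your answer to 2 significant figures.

0.0022 W/m²

I/I₀ = 10^(93.5/10) = 2.239e+09, so I = 2.239e+09 × 10⁻¹² W/m².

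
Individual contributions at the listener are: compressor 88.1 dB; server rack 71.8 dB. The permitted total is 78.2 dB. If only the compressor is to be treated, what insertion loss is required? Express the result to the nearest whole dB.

The untreated sources together contribute 10^(71.8/10) = 1.514e+07, i.e. 71.80 dB.
To meet 78.2 dB overall, the treated compressor may contribute at most 10^(78.2/10) − 1.514e+07 = 5.093e+07, i.e. 77.07 dB.
So the compressor must be reduced from 88.1 to 77.07 dB: IL = 11.03 dB.

11 dB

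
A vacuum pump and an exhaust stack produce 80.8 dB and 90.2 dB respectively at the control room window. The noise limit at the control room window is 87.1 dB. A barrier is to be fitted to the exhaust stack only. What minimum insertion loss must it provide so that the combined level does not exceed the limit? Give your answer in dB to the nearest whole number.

4 dB

The untreated sources together contribute 10^(80.8/10) = 1.202e+08, i.e. 80.80 dB.
To meet 87.1 dB overall, the treated exhaust stack may contribute at most 10^(87.1/10) − 1.202e+08 = 3.926e+08, i.e. 85.94 dB.
So the exhaust stack must be reduced from 90.2 to 85.94 dB: IL = 4.26 dB.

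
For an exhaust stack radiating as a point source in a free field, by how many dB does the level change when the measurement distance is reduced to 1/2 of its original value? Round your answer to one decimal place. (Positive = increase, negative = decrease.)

With spherical spreading the level changes by −20·log₁₀(r₂/r₁).
ΔL = −20·log₁₀(0.5) = +6.02 dB.

+6.0 dB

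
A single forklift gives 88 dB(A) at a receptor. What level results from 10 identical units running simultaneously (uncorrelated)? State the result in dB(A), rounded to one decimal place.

L_total = L₁ + 10·log₁₀ N for N identical incoherent sources.
L_total = 88 + 10·log₁₀(10) = 88 + 10.000 = 98.00 dB(A).

98.0 dB(A)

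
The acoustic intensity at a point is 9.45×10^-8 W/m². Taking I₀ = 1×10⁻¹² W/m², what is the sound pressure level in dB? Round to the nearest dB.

50 dB

Dividing by I₀ shifts the exponent by 12: I/I₀ = 9.45×10^4.
L = 10·(0.9754 + 4) = 49.75 dB.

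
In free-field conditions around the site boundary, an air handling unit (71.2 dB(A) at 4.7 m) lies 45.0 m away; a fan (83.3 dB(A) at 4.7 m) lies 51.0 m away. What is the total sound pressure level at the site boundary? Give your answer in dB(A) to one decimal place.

Propagate each source to the receiver with L = L_ref − 20·log₁₀(r/r_ref), then add intensities.
air handling unit: 71.2 − 20·log₁₀(45.0/4.7) = 71.2 − 19.62 = 51.58 dB(A).
fan: 83.3 − 20·log₁₀(51.0/4.7) = 83.3 − 20.71 = 62.59 dB(A).
Σ 10^(L/10) = 1.960e+06 → L_total = 10·log₁₀(1.960e+06) = 62.92 dB(A).

62.9 dB(A)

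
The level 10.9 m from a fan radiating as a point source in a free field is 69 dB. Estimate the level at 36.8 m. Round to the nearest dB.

Spherical spreading from a point source gives a 20·log₁₀(r₂/r₁) drop.
L₂ = 69 − 20·log₁₀(36.8/10.9) = 69 − 10.568 = 58.43 dB.

58 dB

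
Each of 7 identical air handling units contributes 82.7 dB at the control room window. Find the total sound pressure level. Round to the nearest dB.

N identical incoherent sources raise the level by 10·log₁₀ N.
L_total = 82.7 + 10·log₁₀(7) = 82.7 + 8.451 = 91.15 dB.

91 dB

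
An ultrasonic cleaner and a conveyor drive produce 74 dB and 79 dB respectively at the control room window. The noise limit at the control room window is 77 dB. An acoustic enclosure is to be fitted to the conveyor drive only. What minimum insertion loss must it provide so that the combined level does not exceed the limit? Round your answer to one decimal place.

5.0 dB

The untreated sources together contribute 10^(74/10) = 2.512e+07, i.e. 74.00 dB.
To meet 77 dB overall, the treated conveyor drive may contribute at most 10^(77/10) − 2.512e+07 = 2.500e+07, i.e. 73.98 dB.
Required insertion loss = 79 − 73.98 = 5.02 dB.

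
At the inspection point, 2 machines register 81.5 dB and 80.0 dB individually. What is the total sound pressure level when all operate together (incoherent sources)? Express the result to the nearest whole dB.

84 dB

For uncorrelated sources the intensities add, so convert each level to linear form, sum, and take 10·log₁₀ of the total.
Σ 10^(L/10) = 10^(81.5/10) + 10^(80.0/10) = 2.413e+08.
L_total = 10·log₁₀(2.413e+08) = 83.82 dB.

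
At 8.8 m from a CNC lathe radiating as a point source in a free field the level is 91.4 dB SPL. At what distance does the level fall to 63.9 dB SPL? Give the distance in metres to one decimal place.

208.7 m

For a point source L₁ − L₂ = 20·log₁₀(r₂/r₁), so r₂ = r₁·10^((L₁−L₂)/20).
r₂ = 8.8·10^((91.4−63.9)/20) = 8.8·10^(27.5/20) = 208.68 m.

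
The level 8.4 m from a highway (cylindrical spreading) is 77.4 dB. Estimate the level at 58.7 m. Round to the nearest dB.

Cylindrical spreading from a line source gives a 10·log₁₀(r₂/r₁) drop.
L₂ = 77.4 − 10·log₁₀(58.7/8.4) = 77.4 − 8.444 = 68.96 dB.

69 dB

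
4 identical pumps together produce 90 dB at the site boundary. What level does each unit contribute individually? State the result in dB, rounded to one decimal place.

84.0 dB

For N identical incoherent sources L_total = L₁ + 10·log₁₀ N, so L₁ = 90 − 10·log₁₀(4) = 90 − 6.021.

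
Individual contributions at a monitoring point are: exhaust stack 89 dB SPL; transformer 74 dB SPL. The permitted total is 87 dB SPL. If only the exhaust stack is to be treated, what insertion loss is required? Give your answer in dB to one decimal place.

Everything except the exhaust stack sums to 10^(74/10) = 2.512e+07 in linear terms, 74.00 dB SPL.
The limit corresponds to 10^(87/10) = 5.012e+08; subtracting the fixed part leaves 4.761e+08 for the exhaust stack, i.e. 86.78 dB SPL.
So the exhaust stack must be reduced from 89 to 86.78 dB SPL: IL = 2.22 dB.

2.2 dB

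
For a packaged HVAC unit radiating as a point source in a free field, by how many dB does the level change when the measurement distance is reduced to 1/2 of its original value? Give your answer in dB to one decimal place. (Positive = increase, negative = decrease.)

+6.0 dB

A point source loses 6 dB per doubling of distance; generally ΔL = −20·log₁₀(r₂/r₁).
ΔL = −20·log₁₀(0.5) = +6.02 dB.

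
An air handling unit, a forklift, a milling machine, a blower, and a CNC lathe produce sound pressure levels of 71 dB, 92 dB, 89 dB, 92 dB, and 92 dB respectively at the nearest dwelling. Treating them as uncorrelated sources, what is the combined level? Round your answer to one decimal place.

For uncorrelated sources the intensities add, so convert each level to linear form, sum, and take 10·log₁₀ of the total.
Σ 10^(L/10) = 10^(71/10) + 10^(92/10) + 10^(89/10) + 10^(92/10) + 10^(92/10) = 5.562e+09.
L_total = 10·log₁₀(5.562e+09) = 97.45 dB.

97.5 dB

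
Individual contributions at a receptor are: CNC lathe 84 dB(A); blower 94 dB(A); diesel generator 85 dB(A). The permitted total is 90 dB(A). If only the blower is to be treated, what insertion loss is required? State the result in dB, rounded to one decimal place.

7.6 dB

Everything except the blower sums to 10^(84/10) + 10^(85/10) = 5.674e+08 in linear terms, 87.54 dB(A).
To meet 90 dB(A) overall, the treated blower may contribute at most 10^(90/10) − 5.674e+08 = 4.326e+08, i.e. 86.36 dB(A).
Required insertion loss = 94 − 86.36 = 7.64 dB.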